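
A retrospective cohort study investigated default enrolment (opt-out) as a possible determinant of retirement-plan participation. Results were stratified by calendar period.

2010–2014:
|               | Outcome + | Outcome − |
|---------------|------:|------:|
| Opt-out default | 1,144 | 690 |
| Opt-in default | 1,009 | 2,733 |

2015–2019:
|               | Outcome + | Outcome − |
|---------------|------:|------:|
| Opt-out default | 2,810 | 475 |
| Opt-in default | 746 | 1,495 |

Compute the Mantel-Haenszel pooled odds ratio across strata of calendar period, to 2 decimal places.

6.99

OR_MH = Σ(aᵢdᵢ/nᵢ) / Σ(bᵢcᵢ/nᵢ), where nᵢ is the stratum total.
Stratum 1 (2010–2014): n = 5576; a·d/n = 1144·2733/5576 = 560.7159; b·c/n = 690·1009/5576 = 124.8583
Stratum 2 (2015–2019): n = 5526; a·d/n = 2810·1495/5526 = 760.2153; b·c/n = 475·746/5526 = 64.1241
OR_MH = (560.7159 + 760.2153) / (124.8583 + 64.1241) = 1320.9313 / 188.9825 = 6.98970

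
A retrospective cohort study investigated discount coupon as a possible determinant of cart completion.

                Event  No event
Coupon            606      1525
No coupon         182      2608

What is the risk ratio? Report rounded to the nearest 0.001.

Cells: a = 606, b = 1525, c = 182, d = 2608.
Risk in exposed = 606/2131 = 0.28437; risk in unexposed = 182/2790 = 0.06523.
RR = 0.28437 / 0.06523 = 4.35935
The risk among the exposed is 4.36 times that among the unexposed.

4.359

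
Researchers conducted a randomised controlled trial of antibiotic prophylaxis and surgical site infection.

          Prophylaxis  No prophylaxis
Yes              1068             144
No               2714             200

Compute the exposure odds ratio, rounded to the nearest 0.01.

0.55

Reading the table with exposure as columns: a = 1068 (Prophylaxis, case), b = 2714 (Prophylaxis, non-case), c = 144 (No prophylaxis, case), d = 200.
OR = (a·d)/(b·c) = (1068 × 200) / (2714 × 144) = 213600 / 390816 = 0.54655
Exposure is associated with lower odds of surgical site infection (OR = 0.55 < 1).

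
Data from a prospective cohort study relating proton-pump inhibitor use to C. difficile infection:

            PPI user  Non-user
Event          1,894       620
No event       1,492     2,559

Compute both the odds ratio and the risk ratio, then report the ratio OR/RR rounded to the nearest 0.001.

1.827

Reading the table with exposure as columns: a = 1894 (PPI user, case), b = 1492 (PPI user, non-case), c = 620 (Non-user, case), d = 2559.
OR = (1894·2559)/(1492·620) = 4846746/925040 = 5.23950
Risk in exposed = 1894/3386 = 0.55936; risk in unexposed = 620/3179 = 0.19503; RR = 2.86808
OR/RR = 5.23950 / 2.86808 = 1.82683
The outcome is not rare, so the OR lies further from 1 than the RR.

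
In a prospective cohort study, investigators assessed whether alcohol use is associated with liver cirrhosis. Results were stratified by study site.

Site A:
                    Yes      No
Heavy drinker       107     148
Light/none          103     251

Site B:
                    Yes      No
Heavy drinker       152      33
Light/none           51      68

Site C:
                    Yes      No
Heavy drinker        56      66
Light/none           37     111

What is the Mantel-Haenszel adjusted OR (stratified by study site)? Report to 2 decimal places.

2.55

OR_MH = Σ(aᵢdᵢ/nᵢ) / Σ(bᵢcᵢ/nᵢ), where nᵢ is the stratum total.
Stratum 1 (Site A): n = 609; a·d/n = 107·251/609 = 44.1002; b·c/n = 148·103/609 = 25.0312
Stratum 2 (Site B): n = 304; a·d/n = 152·68/304 = 34.0000; b·c/n = 33·51/304 = 5.5362
Stratum 3 (Site C): n = 270; a·d/n = 56·111/270 = 23.0222; b·c/n = 66·37/270 = 9.0444
OR_MH = (44.1002 + 34.0000 + 23.0222) / (25.0312 + 5.5362 + 9.0444) = 101.1224 / 39.6118 = 2.55283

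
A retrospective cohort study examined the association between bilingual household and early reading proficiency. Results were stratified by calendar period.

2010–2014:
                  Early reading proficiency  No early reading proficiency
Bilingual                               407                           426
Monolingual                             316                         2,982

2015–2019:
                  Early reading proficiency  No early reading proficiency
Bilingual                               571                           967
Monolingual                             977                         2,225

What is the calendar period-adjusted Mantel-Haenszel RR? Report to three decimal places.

RR_MH = Σ(aᵢ·n₀ᵢ/nᵢ) / Σ(cᵢ·n₁ᵢ/nᵢ), with n₁ᵢ = aᵢ+bᵢ (exposed), n₀ᵢ = cᵢ+dᵢ (unexposed), nᵢ = n₁ᵢ+n₀ᵢ.
Stratum 1 (2010–2014): n₁ = 833, n₀ = 3298, n = 4131; a·n₀/n = 407·3298/4131 = 324.9300; c·n₁/n = 316·833/4131 = 63.7202
Stratum 2 (2015–2019): n₁ = 1538, n₀ = 3202, n = 4740; a·n₀/n = 571·3202/4740 = 385.7262; c·n₁/n = 977·1538/4740 = 317.0097
RR_MH = (324.9300 + 385.7262) / (63.7202 + 317.0097) = 710.6562 / 380.7299 = 1.86656

1.867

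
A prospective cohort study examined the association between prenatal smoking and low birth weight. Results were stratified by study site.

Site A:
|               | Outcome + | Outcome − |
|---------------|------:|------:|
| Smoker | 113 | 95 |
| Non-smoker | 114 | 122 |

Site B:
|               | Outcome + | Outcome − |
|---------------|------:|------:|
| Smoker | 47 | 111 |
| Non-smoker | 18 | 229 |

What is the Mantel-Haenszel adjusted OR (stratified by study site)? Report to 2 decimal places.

OR_MH = Σ(aᵢdᵢ/nᵢ) / Σ(bᵢcᵢ/nᵢ), where nᵢ is the stratum total.
Stratum 1 (Site A): n = 444; a·d/n = 113·122/444 = 31.0495; b·c/n = 95·114/444 = 24.3919
Stratum 2 (Site B): n = 405; a·d/n = 47·229/405 = 26.5753; b·c/n = 111·18/405 = 4.9333
OR_MH = (31.0495 + 26.5753) / (24.3919 + 4.9333) = 57.6249 / 29.3252 = 1.96503

1.97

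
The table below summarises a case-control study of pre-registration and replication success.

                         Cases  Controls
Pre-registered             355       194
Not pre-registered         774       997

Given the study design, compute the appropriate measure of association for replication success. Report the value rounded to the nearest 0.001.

2.357

Cells: a = 355, b = 194, c = 774, d = 997.
This is a case-control study: participants were sampled on outcome status, so risks in the source population cannot be estimated directly — relative risk is not valid here. The odds ratio is the appropriate measure.
OR = (a·d)/(b·c) = (355 × 997) / (194 × 774) = 353935 / 150156 = 2.35712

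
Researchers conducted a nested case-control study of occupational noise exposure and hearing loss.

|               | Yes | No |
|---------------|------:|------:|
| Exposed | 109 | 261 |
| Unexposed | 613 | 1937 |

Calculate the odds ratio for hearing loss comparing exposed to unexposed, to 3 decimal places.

1.320

Cells: a = 109, b = 261, c = 613, d = 1937.
OR = (a·d)/(b·c) = (109 × 1937) / (261 × 613) = 211133 / 159993 = 1.31964
The odds of hearing loss are about 1.32 times as high in the exposed group.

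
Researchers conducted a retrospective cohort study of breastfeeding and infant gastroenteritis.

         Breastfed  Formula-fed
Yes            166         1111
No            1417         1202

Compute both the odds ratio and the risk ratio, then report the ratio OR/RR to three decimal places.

0.581

Reading the table with exposure as columns: a = 166 (Breastfed, case), b = 1417 (Breastfed, non-case), c = 1111 (Formula-fed, case), d = 1202.
OR = (166·1202)/(1417·1111) = 199532/1574287 = 0.12674
Risk in exposed = 166/1583 = 0.10486; risk in unexposed = 1111/2313 = 0.48033; RR = 0.21832
OR/RR = 0.12674 / 0.21832 = 0.58055
The outcome is not rare, so the OR lies further from 1 than the RR.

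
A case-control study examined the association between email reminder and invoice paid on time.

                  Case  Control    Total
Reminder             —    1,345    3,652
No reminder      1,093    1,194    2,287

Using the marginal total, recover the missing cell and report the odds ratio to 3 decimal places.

1.874

The missing cell is in the exposed row: 3652 − 1345 = 2307.
So a = 2307, b = 1345, c = 1093, d = 1194.
OR = (a·d)/(b·c) = (2307 × 1194) / (1345 × 1093) = 2754558 / 1470085 = 1.87374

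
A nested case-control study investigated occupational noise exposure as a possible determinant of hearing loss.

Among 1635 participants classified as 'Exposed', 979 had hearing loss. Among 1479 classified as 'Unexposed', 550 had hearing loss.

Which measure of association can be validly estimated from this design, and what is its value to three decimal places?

2.521

From the description: a = 979, b = 656, c = 550, d = 929.
This is a nested case-control study: participants were sampled on outcome status, so risks in the source population cannot be estimated directly — relative risk is not valid here. The odds ratio is the appropriate measure.
OR = (a·d)/(b·c) = (979 × 929) / (656 × 550) = 909491 / 360800 = 2.52076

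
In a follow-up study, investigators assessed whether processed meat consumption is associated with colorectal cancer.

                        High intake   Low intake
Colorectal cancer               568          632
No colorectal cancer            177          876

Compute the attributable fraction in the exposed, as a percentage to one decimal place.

Reading the table with exposure as columns: a = 568 (High intake, case), b = 177 (High intake, non-case), c = 632 (Low intake, case), d = 876.
Risk in exposed = 568/745 = 0.76242; risk in unexposed = 632/1508 = 0.41910.
RR = 0.76242/0.41910 = 1.81918
AR% = (RR − 1)/RR × 100 = (1.81918 − 1)/1.81918 × 100 = 45.0303%

45.0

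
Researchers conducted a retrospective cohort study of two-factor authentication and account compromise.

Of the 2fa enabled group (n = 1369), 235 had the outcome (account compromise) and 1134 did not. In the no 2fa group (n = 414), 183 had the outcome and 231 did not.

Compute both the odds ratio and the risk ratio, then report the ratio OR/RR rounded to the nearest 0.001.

From the description: a = 235, b = 1134, c = 183, d = 231.
OR = (235·231)/(1134·183) = 54285/207522 = 0.26159
Risk in exposed = 235/1369 = 0.17166; risk in unexposed = 183/414 = 0.44203; RR = 0.38834
OR/RR = 0.26159 / 0.38834 = 0.67360
The outcome is not rare, so the OR lies further from 1 than the RR.

0.674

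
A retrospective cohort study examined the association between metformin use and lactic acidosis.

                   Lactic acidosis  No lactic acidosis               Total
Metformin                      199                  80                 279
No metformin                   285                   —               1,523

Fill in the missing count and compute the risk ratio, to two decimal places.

The missing cell is in the unexposed row: 1523 − 285 = 1238.
So a = 199, b = 80, c = 285, d = 1238.
RR = [a/(a+b)] / [c/(c+d)] = (199/279) / (285/1523) = 0.71326/0.18713 = 3.81157

3.81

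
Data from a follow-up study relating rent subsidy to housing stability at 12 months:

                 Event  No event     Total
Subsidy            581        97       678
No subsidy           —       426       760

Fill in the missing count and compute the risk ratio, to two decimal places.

1.95

The missing cell is in the unexposed row: 760 − 426 = 334.
So a = 581, b = 97, c = 334, d = 426.
RR = [a/(a+b)] / [c/(c+d)] = (581/678) / (334/760) = 0.85693/0.43947 = 1.94991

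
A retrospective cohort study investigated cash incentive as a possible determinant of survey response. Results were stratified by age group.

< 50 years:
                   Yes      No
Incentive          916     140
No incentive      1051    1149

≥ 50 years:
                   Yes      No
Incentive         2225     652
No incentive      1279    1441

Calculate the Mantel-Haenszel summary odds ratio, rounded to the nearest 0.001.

OR_MH = Σ(aᵢdᵢ/nᵢ) / Σ(bᵢcᵢ/nᵢ), where nᵢ is the stratum total.
Stratum 1 (< 50 years): n = 3256; a·d/n = 916·1149/3256 = 323.2445; b·c/n = 140·1051/3256 = 45.1904
Stratum 2 (≥ 50 years): n = 5597; a·d/n = 2225·1441/5597 = 572.8471; b·c/n = 652·1279/5597 = 148.9920
OR_MH = (323.2445 + 572.8471) / (45.1904 + 148.9920) = 896.0915 / 194.1824 = 4.61469

4.615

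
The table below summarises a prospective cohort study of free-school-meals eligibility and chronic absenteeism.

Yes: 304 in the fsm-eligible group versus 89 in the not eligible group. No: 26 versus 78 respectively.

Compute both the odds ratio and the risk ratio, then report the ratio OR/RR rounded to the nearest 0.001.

From the description: a = 304, b = 26, c = 89, d = 78.
OR = (304·78)/(26·89) = 23712/2314 = 10.24719
Risk in exposed = 304/330 = 0.92121; risk in unexposed = 89/167 = 0.53293; RR = 1.72857
OR/RR = 10.24719 / 1.72857 = 5.92814
The outcome is not rare, so the OR lies further from 1 than the RR.

5.928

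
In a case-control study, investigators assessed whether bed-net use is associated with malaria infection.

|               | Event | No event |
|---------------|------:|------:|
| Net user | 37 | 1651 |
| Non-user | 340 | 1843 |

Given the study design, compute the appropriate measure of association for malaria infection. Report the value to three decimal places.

Cells: a = 37, b = 1651, c = 340, d = 1843.
This is a case-control study: participants were sampled on outcome status, so risks in the source population cannot be estimated directly — relative risk is not valid here. The odds ratio is the appropriate measure.
OR = (a·d)/(b·c) = (37 × 1843) / (1651 × 340) = 68191 / 561340 = 0.12148

0.121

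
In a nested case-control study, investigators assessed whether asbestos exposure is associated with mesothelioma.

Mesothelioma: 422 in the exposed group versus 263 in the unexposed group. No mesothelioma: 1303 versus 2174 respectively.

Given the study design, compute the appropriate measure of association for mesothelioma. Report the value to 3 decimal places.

2.677

From the description: a = 422, b = 1303, c = 263, d = 2174.
This is a nested case-control study: participants were sampled on outcome status, so risks in the source population cannot be estimated directly — relative risk is not valid here. The odds ratio is the appropriate measure.
OR = (a·d)/(b·c) = (422 × 2174) / (1303 × 263) = 917428 / 342689 = 2.67714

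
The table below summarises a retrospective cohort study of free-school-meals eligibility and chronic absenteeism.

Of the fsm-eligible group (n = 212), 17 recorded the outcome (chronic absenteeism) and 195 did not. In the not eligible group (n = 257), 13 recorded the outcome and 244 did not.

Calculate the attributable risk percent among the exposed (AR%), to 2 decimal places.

36.92

From the description: a = 17, b = 195, c = 13, d = 244.
Risk in exposed = 17/212 = 0.08019; risk in unexposed = 13/257 = 0.05058.
RR = 0.08019/0.05058 = 1.58527
AR% = (RR − 1)/RR × 100 = (1.58527 − 1)/1.58527 × 100 = 36.9192%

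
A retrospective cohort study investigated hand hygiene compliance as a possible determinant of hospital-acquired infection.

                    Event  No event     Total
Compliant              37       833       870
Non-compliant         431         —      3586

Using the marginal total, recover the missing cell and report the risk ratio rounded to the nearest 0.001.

0.354

The missing cell is in the unexposed row: 3586 − 431 = 3155.
So a = 37, b = 833, c = 431, d = 3155.
RR = [a/(a+b)] / [c/(c+d)] = (37/870) / (431/3586) = 0.04253/0.12019 = 0.35385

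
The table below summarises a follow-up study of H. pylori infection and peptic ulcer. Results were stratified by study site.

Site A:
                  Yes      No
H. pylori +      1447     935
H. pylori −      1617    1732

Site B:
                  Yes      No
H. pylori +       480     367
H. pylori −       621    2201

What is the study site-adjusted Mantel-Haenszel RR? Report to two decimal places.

1.49

RR_MH = Σ(aᵢ·n₀ᵢ/nᵢ) / Σ(cᵢ·n₁ᵢ/nᵢ), with n₁ᵢ = aᵢ+bᵢ (exposed), n₀ᵢ = cᵢ+dᵢ (unexposed), nᵢ = n₁ᵢ+n₀ᵢ.
Stratum 1 (Site A): n₁ = 2382, n₀ = 3349, n = 5731; a·n₀/n = 1447·3349/5731 = 845.5772; c·n₁/n = 1617·2382/5731 = 672.0806
Stratum 2 (Site B): n₁ = 847, n₀ = 2822, n = 3669; a·n₀/n = 480·2822/3669 = 369.1905; c·n₁/n = 621·847/3669 = 143.3598
RR_MH = (845.5772 + 369.1905) / (672.0806 + 143.3598) = 1214.7677 / 815.4404 = 1.48971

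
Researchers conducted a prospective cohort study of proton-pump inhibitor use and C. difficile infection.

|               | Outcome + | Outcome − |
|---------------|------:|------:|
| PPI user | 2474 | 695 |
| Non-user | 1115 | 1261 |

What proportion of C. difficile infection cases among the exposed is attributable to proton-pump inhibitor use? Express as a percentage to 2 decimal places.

39.89

Cells: a = 2474, b = 695, c = 1115, d = 1261.
Risk in exposed = 2474/3169 = 0.78069; risk in unexposed = 1115/2376 = 0.46928.
RR = 0.78069/0.46928 = 1.66360
AR% = (RR − 1)/RR × 100 = (1.66360 − 1)/1.66360 × 100 = 39.8894%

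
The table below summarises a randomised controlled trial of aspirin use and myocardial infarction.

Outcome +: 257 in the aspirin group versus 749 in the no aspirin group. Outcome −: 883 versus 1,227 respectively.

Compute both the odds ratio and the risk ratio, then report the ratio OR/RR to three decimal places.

From the description: a = 257, b = 883, c = 749, d = 1227.
OR = (257·1227)/(883·749) = 315339/661367 = 0.47680
Risk in exposed = 257/1140 = 0.22544; risk in unexposed = 749/1976 = 0.37905; RR = 0.59475
OR/RR = 0.47680 / 0.59475 = 0.80168
The outcome is not rare, so the OR lies further from 1 than the RR.

0.802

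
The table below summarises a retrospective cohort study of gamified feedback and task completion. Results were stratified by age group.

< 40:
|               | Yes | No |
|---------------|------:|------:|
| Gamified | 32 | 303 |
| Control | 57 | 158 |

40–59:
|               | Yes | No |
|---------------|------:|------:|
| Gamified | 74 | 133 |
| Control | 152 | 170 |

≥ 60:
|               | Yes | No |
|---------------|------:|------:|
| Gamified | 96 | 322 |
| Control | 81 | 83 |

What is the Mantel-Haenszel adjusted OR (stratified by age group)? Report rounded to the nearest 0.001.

0.408

OR_MH = Σ(aᵢdᵢ/nᵢ) / Σ(bᵢcᵢ/nᵢ), where nᵢ is the stratum total.
Stratum 1 (< 40): n = 550; a·d/n = 32·158/550 = 9.1927; b·c/n = 303·57/550 = 31.4018
Stratum 2 (40–59): n = 529; a·d/n = 74·170/529 = 23.7807; b·c/n = 133·152/529 = 38.2155
Stratum 3 (≥ 60): n = 582; a·d/n = 96·83/582 = 13.6907; b·c/n = 322·81/582 = 44.8144
OR_MH = (9.1927 + 23.7807 + 13.6907) / (31.4018 + 38.2155 + 44.8144) = 46.6642 / 114.4318 = 0.40779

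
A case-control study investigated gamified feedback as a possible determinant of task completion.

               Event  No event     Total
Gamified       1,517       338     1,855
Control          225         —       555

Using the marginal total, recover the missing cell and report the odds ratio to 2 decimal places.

6.58

The missing cell is in the unexposed row: 555 − 225 = 330.
So a = 1517, b = 338, c = 225, d = 330.
OR = (a·d)/(b·c) = (1517 × 330) / (338 × 225) = 500610 / 76050 = 6.58264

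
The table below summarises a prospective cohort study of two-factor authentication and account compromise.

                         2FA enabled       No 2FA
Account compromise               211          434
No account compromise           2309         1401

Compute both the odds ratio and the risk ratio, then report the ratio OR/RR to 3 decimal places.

Reading the table with exposure as columns: a = 211 (2FA enabled, case), b = 2309 (2FA enabled, non-case), c = 434 (No 2FA, case), d = 1401.
OR = (211·1401)/(2309·434) = 295611/1002106 = 0.29499
Risk in exposed = 211/2520 = 0.08373; risk in unexposed = 434/1835 = 0.23651; RR = 0.35402
OR/RR = 0.29499 / 0.35402 = 0.83326
The outcome is not rare, so the OR lies further from 1 than the RR.

0.833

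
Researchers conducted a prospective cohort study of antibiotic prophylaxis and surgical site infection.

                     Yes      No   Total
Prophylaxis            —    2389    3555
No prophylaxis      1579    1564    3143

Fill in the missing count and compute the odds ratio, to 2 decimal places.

0.48

The missing cell is in the exposed row: 3555 − 2389 = 1166.
So a = 1166, b = 2389, c = 1579, d = 1564.
OR = (a·d)/(b·c) = (1166 × 1564) / (2389 × 1579) = 1823624 / 3772231 = 0.48343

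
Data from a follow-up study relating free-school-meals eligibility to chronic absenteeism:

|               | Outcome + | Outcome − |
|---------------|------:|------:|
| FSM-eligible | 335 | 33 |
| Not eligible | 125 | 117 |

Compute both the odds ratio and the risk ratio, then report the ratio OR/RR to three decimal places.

Cells: a = 335, b = 33, c = 125, d = 117.
OR = (335·117)/(33·125) = 39195/4125 = 9.50182
Risk in exposed = 335/368 = 0.91033; risk in unexposed = 125/242 = 0.51653; RR = 1.76239
OR/RR = 9.50182 / 1.76239 = 5.39144
The outcome is not rare, so the OR lies further from 1 than the RR.

5.391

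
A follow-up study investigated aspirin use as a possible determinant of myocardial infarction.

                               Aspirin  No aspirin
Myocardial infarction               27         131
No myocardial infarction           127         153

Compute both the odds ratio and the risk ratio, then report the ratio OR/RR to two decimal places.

Reading the table with exposure as columns: a = 27 (Aspirin, case), b = 127 (Aspirin, non-case), c = 131 (No aspirin, case), d = 153.
OR = (27·153)/(127·131) = 4131/16637 = 0.24830
Risk in exposed = 27/154 = 0.17532; risk in unexposed = 131/284 = 0.46127; RR = 0.38009
OR/RR = 0.24830 / 0.38009 = 0.65327
The outcome is not rare, so the OR lies further from 1 than the RR.

0.65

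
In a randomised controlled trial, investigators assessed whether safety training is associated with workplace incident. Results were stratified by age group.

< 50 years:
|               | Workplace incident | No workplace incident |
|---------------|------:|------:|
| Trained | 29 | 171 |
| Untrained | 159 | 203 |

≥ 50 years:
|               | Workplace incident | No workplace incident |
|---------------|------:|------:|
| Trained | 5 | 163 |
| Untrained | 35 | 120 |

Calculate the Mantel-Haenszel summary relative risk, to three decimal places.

0.282

RR_MH = Σ(aᵢ·n₀ᵢ/nᵢ) / Σ(cᵢ·n₁ᵢ/nᵢ), with n₁ᵢ = aᵢ+bᵢ (exposed), n₀ᵢ = cᵢ+dᵢ (unexposed), nᵢ = n₁ᵢ+n₀ᵢ.
Stratum 1 (< 50 years): n₁ = 200, n₀ = 362, n = 562; a·n₀/n = 29·362/562 = 18.6797; c·n₁/n = 159·200/562 = 56.5836
Stratum 2 (≥ 50 years): n₁ = 168, n₀ = 155, n = 323; a·n₀/n = 5·155/323 = 2.3994; c·n₁/n = 35·168/323 = 18.2043
RR_MH = (18.6797 + 2.3994) / (56.5836 + 18.2043) = 21.0791 / 74.7880 = 0.28185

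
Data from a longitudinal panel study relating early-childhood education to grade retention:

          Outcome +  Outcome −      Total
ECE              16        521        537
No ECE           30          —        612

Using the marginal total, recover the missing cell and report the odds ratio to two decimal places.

The missing cell is in the unexposed row: 612 − 30 = 582.
So a = 16, b = 521, c = 30, d = 582.
OR = (a·d)/(b·c) = (16 × 582) / (521 × 30) = 9312 / 15630 = 0.59578

0.60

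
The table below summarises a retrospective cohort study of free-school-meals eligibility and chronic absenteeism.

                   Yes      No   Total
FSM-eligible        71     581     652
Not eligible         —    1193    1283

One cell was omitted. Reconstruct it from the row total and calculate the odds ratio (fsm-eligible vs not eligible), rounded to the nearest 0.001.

1.620

The missing cell is in the unexposed row: 1283 − 1193 = 90.
So a = 71, b = 581, c = 90, d = 1193.
OR = (a·d)/(b·c) = (71 × 1193) / (581 × 90) = 84703 / 52290 = 1.61987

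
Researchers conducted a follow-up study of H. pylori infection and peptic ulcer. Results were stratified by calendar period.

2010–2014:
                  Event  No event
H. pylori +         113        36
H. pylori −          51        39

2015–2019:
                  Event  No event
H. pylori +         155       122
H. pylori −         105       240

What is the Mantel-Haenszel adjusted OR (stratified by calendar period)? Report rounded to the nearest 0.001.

OR_MH = Σ(aᵢdᵢ/nᵢ) / Σ(bᵢcᵢ/nᵢ), where nᵢ is the stratum total.
Stratum 1 (2010–2014): n = 239; a·d/n = 113·39/239 = 18.4393; b·c/n = 36·51/239 = 7.6820
Stratum 2 (2015–2019): n = 622; a·d/n = 155·240/622 = 59.8071; b·c/n = 122·105/622 = 20.5949
OR_MH = (18.4393 + 59.8071) / (7.6820 + 20.5949) = 78.2464 / 28.2769 = 2.76715

2.767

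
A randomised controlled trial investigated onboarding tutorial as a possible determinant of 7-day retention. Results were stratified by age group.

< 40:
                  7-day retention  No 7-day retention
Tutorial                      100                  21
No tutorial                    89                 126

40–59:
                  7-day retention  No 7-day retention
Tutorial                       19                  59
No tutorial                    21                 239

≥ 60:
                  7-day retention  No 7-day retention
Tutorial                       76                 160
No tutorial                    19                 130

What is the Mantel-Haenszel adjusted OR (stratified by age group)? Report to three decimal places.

OR_MH = Σ(aᵢdᵢ/nᵢ) / Σ(bᵢcᵢ/nᵢ), where nᵢ is the stratum total.
Stratum 1 (< 40): n = 336; a·d/n = 100·126/336 = 37.5000; b·c/n = 21·89/336 = 5.5625
Stratum 2 (40–59): n = 338; a·d/n = 19·239/338 = 13.4349; b·c/n = 59·21/338 = 3.6657
Stratum 3 (≥ 60): n = 385; a·d/n = 76·130/385 = 25.6623; b·c/n = 160·19/385 = 7.8961
OR_MH = (37.5000 + 13.4349 + 25.6623) / (5.5625 + 3.6657 + 7.8961) = 76.5972 / 17.1243 = 4.47302

4.473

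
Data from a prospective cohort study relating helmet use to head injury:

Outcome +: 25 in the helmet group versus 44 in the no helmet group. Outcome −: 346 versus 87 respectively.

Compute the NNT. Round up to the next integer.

Risk in treated group = 25/371 = 0.06739; risk in control = 44/131 = 0.33588.
Absolute risk reduction = 0.33588 − 0.06739 = 0.26849
NNT = 1 / ARR = 1 / 0.26849 = 3.724 → round up → 4

4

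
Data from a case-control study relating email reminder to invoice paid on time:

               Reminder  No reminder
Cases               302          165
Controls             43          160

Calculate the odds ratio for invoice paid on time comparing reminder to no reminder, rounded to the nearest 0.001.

6.810

Reading the table with exposure as columns: a = 302 (Reminder, case), b = 43 (Reminder, non-case), c = 165 (No reminder, case), d = 160.
OR = (a·d)/(b·c) = (302 × 160) / (43 × 165) = 48320 / 7095 = 6.81043
The odds of invoice paid on time are about 6.81 times as high in the reminder group.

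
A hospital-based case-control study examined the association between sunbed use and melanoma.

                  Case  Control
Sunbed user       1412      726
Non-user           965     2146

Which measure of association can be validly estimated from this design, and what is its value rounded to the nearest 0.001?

4.325

Cells: a = 1412, b = 726, c = 965, d = 2146.
This is a hospital-based case-control study: participants were sampled on outcome status, so risks in the source population cannot be estimated directly — relative risk is not valid here. The odds ratio is the appropriate measure.
OR = (a·d)/(b·c) = (1412 × 2146) / (726 × 965) = 3030152 / 700590 = 4.32514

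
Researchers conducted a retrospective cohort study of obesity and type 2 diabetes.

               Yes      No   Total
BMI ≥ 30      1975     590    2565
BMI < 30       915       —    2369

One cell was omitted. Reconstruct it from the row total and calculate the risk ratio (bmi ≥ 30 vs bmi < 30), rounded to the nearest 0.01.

1.99

The missing cell is in the unexposed row: 2369 − 915 = 1454.
So a = 1975, b = 590, c = 915, d = 1454.
RR = [a/(a+b)] / [c/(c+d)] = (1975/2565) / (915/2369) = 0.76998/0.38624 = 1.99353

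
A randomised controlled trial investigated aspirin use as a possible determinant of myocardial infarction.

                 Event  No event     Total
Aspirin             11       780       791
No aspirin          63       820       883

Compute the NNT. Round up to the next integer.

18

Risk in treated group = 11/791 = 0.01391; risk in control = 63/883 = 0.07135.
Absolute risk reduction = 0.07135 − 0.01391 = 0.05744
NNT = 1 / ARR = 1 / 0.05744 = 17.409 → round up → 18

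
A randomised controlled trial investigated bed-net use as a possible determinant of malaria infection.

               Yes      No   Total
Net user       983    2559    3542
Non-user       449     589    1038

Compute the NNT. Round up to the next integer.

7

Risk in treated group = 983/3542 = 0.27753; risk in control = 449/1038 = 0.43256.
Absolute risk reduction = 0.43256 − 0.27753 = 0.15504
NNT = 1 / ARR = 1 / 0.15504 = 6.450 → round up → 7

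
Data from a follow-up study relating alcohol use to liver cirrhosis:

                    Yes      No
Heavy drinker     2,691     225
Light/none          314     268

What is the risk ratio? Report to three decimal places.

Cells: a = 2691, b = 225, c = 314, d = 268.
Risk in exposed = 2691/2916 = 0.92284; risk in unexposed = 314/582 = 0.53952.
RR = 0.92284 / 0.53952 = 1.71049
The risk among the exposed is 1.71 times that among the unexposed.

1.710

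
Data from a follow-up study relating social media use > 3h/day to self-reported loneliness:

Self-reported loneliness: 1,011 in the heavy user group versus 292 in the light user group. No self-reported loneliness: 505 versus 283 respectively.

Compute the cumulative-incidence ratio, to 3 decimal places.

From the description: a = 1011, b = 505, c = 292, d = 283.
Risk in exposed = 1011/1516 = 0.66689; risk in unexposed = 292/575 = 0.50783.
RR = 0.66689 / 0.50783 = 1.31322
The risk among the exposed is 1.31 times that among the unexposed.

1.313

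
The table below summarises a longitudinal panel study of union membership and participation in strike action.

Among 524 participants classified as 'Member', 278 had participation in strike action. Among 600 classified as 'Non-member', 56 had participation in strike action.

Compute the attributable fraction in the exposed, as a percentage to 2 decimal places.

82.41

From the description: a = 278, b = 246, c = 56, d = 544.
Risk in exposed = 278/524 = 0.53053; risk in unexposed = 56/600 = 0.09333.
RR = 0.53053/0.09333 = 5.68430
AR% = (RR − 1)/RR × 100 = (5.68430 − 1)/5.68430 × 100 = 82.4077%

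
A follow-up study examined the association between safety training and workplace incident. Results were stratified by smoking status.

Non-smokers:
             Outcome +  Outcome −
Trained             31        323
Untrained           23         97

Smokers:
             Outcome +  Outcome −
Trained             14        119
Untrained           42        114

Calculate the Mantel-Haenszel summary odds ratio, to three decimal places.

0.360

OR_MH = Σ(aᵢdᵢ/nᵢ) / Σ(bᵢcᵢ/nᵢ), where nᵢ is the stratum total.
Stratum 1 (Non-smokers): n = 474; a·d/n = 31·97/474 = 6.3439; b·c/n = 323·23/474 = 15.6730
Stratum 2 (Smokers): n = 289; a·d/n = 14·114/289 = 5.5225; b·c/n = 119·42/289 = 17.2941
OR_MH = (6.3439 + 5.5225) / (15.6730 + 17.2941) = 11.8664 / 32.9671 = 0.35995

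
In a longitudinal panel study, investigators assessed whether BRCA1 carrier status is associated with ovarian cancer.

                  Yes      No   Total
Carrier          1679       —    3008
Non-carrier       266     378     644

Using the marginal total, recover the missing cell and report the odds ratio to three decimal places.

1.795

The missing cell is in the exposed row: 3008 − 1679 = 1329.
So a = 1679, b = 1329, c = 266, d = 378.
OR = (a·d)/(b·c) = (1679 × 378) / (1329 × 266) = 634662 / 353514 = 1.79530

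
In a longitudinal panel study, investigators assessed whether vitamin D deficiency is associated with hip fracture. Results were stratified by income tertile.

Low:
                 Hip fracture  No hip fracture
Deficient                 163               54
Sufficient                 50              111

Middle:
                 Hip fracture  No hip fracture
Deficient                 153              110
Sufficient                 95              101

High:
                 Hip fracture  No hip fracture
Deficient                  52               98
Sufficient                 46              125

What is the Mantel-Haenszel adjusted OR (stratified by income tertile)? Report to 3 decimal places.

OR_MH = Σ(aᵢdᵢ/nᵢ) / Σ(bᵢcᵢ/nᵢ), where nᵢ is the stratum total.
Stratum 1 (Low): n = 378; a·d/n = 163·111/378 = 47.8651; b·c/n = 54·50/378 = 7.1429
Stratum 2 (Middle): n = 459; a·d/n = 153·101/459 = 33.6667; b·c/n = 110·95/459 = 22.7669
Stratum 3 (High): n = 321; a·d/n = 52·125/321 = 20.2492; b·c/n = 98·46/321 = 14.0436
OR_MH = (47.8651 + 33.6667 + 20.2492) / (7.1429 + 22.7669 + 14.0436) = 101.7810 / 43.9534 = 2.31566

2.316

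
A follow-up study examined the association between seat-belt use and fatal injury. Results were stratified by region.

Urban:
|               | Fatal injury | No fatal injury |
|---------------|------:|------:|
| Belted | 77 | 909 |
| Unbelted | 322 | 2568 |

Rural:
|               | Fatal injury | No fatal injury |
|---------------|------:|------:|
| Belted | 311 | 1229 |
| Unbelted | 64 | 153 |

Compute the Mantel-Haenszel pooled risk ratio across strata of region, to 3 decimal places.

RR_MH = Σ(aᵢ·n₀ᵢ/nᵢ) / Σ(cᵢ·n₁ᵢ/nᵢ), with n₁ᵢ = aᵢ+bᵢ (exposed), n₀ᵢ = cᵢ+dᵢ (unexposed), nᵢ = n₁ᵢ+n₀ᵢ.
Stratum 1 (Urban): n₁ = 986, n₀ = 2890, n = 3876; a·n₀/n = 77·2890/3876 = 57.4123; c·n₁/n = 322·986/3876 = 81.9123
Stratum 2 (Rural): n₁ = 1540, n₀ = 217, n = 1757; a·n₀/n = 311·217/1757 = 38.4104; c·n₁/n = 64·1540/1757 = 56.0956
RR_MH = (57.4123 + 38.4104) / (81.9123 + 56.0956) = 95.8226 / 138.0079 = 0.69433

0.694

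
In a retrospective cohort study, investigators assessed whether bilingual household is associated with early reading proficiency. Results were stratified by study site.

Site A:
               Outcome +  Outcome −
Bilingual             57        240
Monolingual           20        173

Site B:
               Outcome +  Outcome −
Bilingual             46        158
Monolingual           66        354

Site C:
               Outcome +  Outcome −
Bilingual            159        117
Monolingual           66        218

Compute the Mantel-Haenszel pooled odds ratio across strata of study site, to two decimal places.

OR_MH = Σ(aᵢdᵢ/nᵢ) / Σ(bᵢcᵢ/nᵢ), where nᵢ is the stratum total.
Stratum 1 (Site A): n = 490; a·d/n = 57·173/490 = 20.1245; b·c/n = 240·20/490 = 9.7959
Stratum 2 (Site B): n = 624; a·d/n = 46·354/624 = 26.0962; b·c/n = 158·66/624 = 16.7115
Stratum 3 (Site C): n = 560; a·d/n = 159·218/560 = 61.8964; b·c/n = 117·66/560 = 13.7893
OR_MH = (20.1245 + 26.0962 + 61.8964) / (9.7959 + 16.7115 + 13.7893) = 108.1171 / 40.2967 = 2.68302

2.68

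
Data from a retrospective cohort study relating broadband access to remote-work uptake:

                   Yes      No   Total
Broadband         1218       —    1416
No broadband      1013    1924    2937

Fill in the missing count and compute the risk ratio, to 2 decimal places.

2.49

The missing cell is in the exposed row: 1416 − 1218 = 198.
So a = 1218, b = 198, c = 1013, d = 1924.
RR = [a/(a+b)] / [c/(c+d)] = (1218/1416) / (1013/2937) = 0.86017/0.34491 = 2.49390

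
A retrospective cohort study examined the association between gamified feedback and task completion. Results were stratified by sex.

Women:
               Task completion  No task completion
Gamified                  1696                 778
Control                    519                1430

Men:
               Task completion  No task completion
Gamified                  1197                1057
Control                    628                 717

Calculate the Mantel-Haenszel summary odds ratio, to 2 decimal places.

2.85

OR_MH = Σ(aᵢdᵢ/nᵢ) / Σ(bᵢcᵢ/nᵢ), where nᵢ is the stratum total.
Stratum 1 (Women): n = 4423; a·d/n = 1696·1430/4423 = 548.3337; b·c/n = 778·519/4423 = 91.2914
Stratum 2 (Men): n = 3599; a·d/n = 1197·717/3599 = 238.4687; b·c/n = 1057·628/3599 = 184.4390
OR_MH = (548.3337 + 238.4687) / (91.2914 + 184.4390) = 786.8025 / 275.7304 = 2.85352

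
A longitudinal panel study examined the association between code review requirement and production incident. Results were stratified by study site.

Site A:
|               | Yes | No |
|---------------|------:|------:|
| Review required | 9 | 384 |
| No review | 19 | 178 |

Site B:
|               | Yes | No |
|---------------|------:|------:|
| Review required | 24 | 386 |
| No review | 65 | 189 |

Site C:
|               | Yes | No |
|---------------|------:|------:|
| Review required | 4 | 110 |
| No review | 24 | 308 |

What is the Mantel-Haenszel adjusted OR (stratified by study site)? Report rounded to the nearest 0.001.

0.220

OR_MH = Σ(aᵢdᵢ/nᵢ) / Σ(bᵢcᵢ/nᵢ), where nᵢ is the stratum total.
Stratum 1 (Site A): n = 590; a·d/n = 9·178/590 = 2.7153; b·c/n = 384·19/590 = 12.3661
Stratum 2 (Site B): n = 664; a·d/n = 24·189/664 = 6.8313; b·c/n = 386·65/664 = 37.7861
Stratum 3 (Site C): n = 446; a·d/n = 4·308/446 = 2.7623; b·c/n = 110·24/446 = 5.9193
OR_MH = (2.7153 + 6.8313 + 2.7623) / (12.3661 + 37.7861 + 5.9193) = 12.3089 / 56.0715 = 0.21952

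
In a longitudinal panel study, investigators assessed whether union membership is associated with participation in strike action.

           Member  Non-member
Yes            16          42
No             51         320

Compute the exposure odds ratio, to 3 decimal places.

2.390

Reading the table with exposure as columns: a = 16 (Member, case), b = 51 (Member, non-case), c = 42 (Non-member, case), d = 320.
OR = (a·d)/(b·c) = (16 × 320) / (51 × 42) = 5120 / 2142 = 2.39029
The odds of participation in strike action are about 2.39 times as high in the member group.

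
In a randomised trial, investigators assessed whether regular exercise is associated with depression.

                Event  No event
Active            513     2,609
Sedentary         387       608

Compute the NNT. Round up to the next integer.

Risk in treated group = 513/3122 = 0.16432; risk in control = 387/995 = 0.38894.
Absolute risk reduction = 0.38894 − 0.16432 = 0.22463
NNT = 1 / ARR = 1 / 0.22463 = 4.452 → round up → 5

5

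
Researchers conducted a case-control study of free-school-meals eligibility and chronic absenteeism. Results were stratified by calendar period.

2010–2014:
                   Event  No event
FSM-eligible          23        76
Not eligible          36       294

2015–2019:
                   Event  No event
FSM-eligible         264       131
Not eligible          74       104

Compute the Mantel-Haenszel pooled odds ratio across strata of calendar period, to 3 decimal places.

2.733

OR_MH = Σ(aᵢdᵢ/nᵢ) / Σ(bᵢcᵢ/nᵢ), where nᵢ is the stratum total.
Stratum 1 (2010–2014): n = 429; a·d/n = 23·294/429 = 15.7622; b·c/n = 76·36/429 = 6.3776
Stratum 2 (2015–2019): n = 573; a·d/n = 264·104/573 = 47.9162; b·c/n = 131·74/573 = 16.9180
OR_MH = (15.7622 + 47.9162) / (6.3776 + 16.9180) = 63.6785 / 23.2956 = 2.73350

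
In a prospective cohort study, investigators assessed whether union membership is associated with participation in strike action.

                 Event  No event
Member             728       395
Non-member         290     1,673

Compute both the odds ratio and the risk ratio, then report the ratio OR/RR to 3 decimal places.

Cells: a = 728, b = 395, c = 290, d = 1673.
OR = (728·1673)/(395·290) = 1217944/114550 = 10.63242
Risk in exposed = 728/1123 = 0.64826; risk in unexposed = 290/1963 = 0.14773; RR = 4.38807
OR/RR = 10.63242 / 4.38807 = 2.42303
The outcome is not rare, so the OR lies further from 1 than the RR.

2.423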